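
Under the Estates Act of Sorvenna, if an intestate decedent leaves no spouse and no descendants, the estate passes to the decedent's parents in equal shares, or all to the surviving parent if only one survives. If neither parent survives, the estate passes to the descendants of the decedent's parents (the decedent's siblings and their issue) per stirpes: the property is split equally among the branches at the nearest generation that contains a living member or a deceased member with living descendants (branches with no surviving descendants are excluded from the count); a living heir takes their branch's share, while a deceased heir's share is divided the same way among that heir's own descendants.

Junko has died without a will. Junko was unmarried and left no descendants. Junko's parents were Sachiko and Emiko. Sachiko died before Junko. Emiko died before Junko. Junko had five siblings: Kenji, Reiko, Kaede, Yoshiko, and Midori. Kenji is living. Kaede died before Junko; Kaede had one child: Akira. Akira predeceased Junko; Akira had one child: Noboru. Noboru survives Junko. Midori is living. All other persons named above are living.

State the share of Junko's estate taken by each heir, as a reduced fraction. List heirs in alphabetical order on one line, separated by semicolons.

Neither parent survives and there are no descendants, so the estate passes to Junko's siblings and their issue per stirpes.
The estate is divided into 5 equal shares of 1/5 among Kenji, Reiko, Kaede, Yoshiko, Midori.
Kenji is living and takes 1/5.
Reiko is living and takes 1/5.
Kaede predeceased; the 1/5 allotted to Kaede's branch passes to Kaede's issue by representation.
Akira's line is the sole branch at this level, so the full 1/5 passes to Akira's issue by representation.
Noboru is the sole taker at this level and receives the full 1/5.
Yoshiko is living and takes 1/5.
Midori is living and takes 1/5.

Kenji 1/5; Midori 1/5; Noboru 1/5; Reiko 1/5; Yoshiko 1/5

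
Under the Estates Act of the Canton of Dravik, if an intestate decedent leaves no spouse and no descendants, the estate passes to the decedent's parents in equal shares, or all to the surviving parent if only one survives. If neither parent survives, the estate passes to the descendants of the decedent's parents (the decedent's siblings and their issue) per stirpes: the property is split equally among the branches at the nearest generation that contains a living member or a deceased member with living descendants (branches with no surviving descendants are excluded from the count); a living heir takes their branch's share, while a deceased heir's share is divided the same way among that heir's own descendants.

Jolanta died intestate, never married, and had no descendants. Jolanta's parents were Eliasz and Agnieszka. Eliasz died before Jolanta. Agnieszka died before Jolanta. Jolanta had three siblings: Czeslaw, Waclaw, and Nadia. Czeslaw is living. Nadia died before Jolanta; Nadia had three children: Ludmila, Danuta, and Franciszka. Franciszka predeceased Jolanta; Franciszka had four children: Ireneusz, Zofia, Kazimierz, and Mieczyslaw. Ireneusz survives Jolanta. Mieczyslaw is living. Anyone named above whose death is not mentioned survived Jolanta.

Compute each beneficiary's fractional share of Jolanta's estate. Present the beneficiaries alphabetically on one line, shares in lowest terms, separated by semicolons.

Neither parent survives and there are no descendants, so the estate passes to Jolanta's siblings and their issue per stirpes.
The estate is divided into 3 equal shares of 1/3 among Czeslaw, Waclaw, Nadia.
Czeslaw is living and takes 1/3.
Waclaw is living and takes 1/3.
Nadia predeceased; the 1/3 allotted to Nadia's branch passes to Nadia's issue by representation.
The 1/3 is divided into 3 equal shares of 1/9 among Ludmila, Danuta, Franciszka.
Ludmila is living and takes 1/9.
Danuta is living and takes 1/9.
Franciszka predeceased; the 1/9 allotted to Franciszka's branch passes to Franciszka's issue by representation.
The 1/9 is divided into 4 equal shares of 1/36 among Ireneusz, Zofia, Kazimierz, Mieczyslaw.
Ireneusz is living and takes 1/36.
Zofia is living and takes 1/36.
Kazimierz is living and takes 1/36.
Mieczyslaw is living and takes 1/36.

Czeslaw 1/3; Danuta 1/9; Ireneusz 1/36; Kazimierz 1/36; Ludmila 1/9; Mieczyslaw 1/36; Waclaw 1/3; Zofia 1/36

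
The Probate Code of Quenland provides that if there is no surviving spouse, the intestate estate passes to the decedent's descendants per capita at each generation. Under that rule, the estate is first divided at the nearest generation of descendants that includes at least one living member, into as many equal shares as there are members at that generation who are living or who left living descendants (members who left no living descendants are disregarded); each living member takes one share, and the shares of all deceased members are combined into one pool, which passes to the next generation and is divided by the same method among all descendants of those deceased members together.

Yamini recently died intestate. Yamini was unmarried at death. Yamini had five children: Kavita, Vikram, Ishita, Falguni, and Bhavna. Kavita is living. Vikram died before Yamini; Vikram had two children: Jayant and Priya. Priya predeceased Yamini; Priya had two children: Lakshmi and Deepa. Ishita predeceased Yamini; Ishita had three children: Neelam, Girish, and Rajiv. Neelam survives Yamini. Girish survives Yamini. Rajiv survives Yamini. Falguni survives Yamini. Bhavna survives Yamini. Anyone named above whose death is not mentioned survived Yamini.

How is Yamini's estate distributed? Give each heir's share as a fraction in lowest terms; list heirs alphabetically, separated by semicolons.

There is no surviving spouse, so the entire estate passes to Yamini's descendants per capita at each generation.
At generation 1 (Kavita, Vikram, Ishita, Falguni, Bhavna) there are 5 shares of (1)/5 = 1/5 each.
Living: Kavita, Falguni, and Bhavna — each takes 1/5.
Deceased: Vikram and Ishita. Their combined 2/5 is pooled and carried to generation 2.
At generation 2 (Jayant, Priya, Neelam, Girish, Rajiv) there are 5 shares of (2/5)/5 = 2/25 each.
Living: Jayant, Neelam, Girish, and Rajiv — each takes 2/25.
Deceased: Priya. That 2/25 share is carried to generation 3.
At generation 3 (Lakshmi, Deepa) there are 2 shares of (2/25)/2 = 1/25 each.
Living: Lakshmi and Deepa — each takes 1/25.

Bhavna 1/5; Deepa 1/25; Falguni 1/5; Girish 2/25; Jayant 2/25; Kavita 1/5; Lakshmi 1/25; Neelam 2/25; Rajiv 2/25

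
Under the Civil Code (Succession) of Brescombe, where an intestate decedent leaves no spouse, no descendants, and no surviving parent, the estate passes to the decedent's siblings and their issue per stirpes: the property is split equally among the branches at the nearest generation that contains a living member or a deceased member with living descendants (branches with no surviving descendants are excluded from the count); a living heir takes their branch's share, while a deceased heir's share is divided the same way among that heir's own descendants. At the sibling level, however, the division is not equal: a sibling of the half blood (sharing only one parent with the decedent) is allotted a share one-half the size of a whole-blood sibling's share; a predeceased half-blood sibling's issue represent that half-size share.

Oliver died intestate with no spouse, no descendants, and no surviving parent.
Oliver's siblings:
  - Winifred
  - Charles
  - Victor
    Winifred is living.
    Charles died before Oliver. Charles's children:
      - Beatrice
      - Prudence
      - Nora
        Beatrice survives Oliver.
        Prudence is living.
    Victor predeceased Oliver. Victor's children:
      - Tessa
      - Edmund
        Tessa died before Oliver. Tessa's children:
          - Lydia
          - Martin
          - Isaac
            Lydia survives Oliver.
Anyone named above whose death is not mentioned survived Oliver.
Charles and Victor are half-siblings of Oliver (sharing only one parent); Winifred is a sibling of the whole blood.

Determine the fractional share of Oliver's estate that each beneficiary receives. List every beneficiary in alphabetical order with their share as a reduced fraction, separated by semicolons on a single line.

No spouse, descendants, or parent survives, so the estate passes to Oliver's siblings per stirpes.
Half-blood siblings count for one-half the weight of whole-blood siblings at the initial division.
Dividing 1 in proportion to weights (total weight 2): Winifred (weight 1) → 1/2; Charles (weight 1/2) → 1/4; Victor (weight 1/2) → 1/4.
Winifred is living and takes 1/2.
Charles predeceased; the 1/4 allotted to Charles's branch passes to Charles's issue by representation.
The 1/4 is divided into 3 equal shares of 1/12 among Beatrice, Prudence, Nora.
Beatrice is living and takes 1/12.
Prudence is living and takes 1/12.
Nora is living and takes 1/12.
Victor predeceased; the 1/4 allotted to Victor's branch passes to Victor's issue by representation.
The 1/4 is divided into 2 equal shares of 1/8 among Tessa, Edmund.
Tessa predeceased; the 1/8 allotted to Tessa's branch passes to Tessa's issue by representation.
The 1/8 is divided into 3 equal shares of 1/24 among Lydia, Martin, Isaac.
Lydia is living and takes 1/24.
Martin is living and takes 1/24.
Isaac is living and takes 1/24.
Edmund is living and takes 1/8.

Beatrice 1/12; Edmund 1/8; Isaac 1/24; Lydia 1/24; Martin 1/24; Nora 1/12; Prudence 1/12; Winifred 1/2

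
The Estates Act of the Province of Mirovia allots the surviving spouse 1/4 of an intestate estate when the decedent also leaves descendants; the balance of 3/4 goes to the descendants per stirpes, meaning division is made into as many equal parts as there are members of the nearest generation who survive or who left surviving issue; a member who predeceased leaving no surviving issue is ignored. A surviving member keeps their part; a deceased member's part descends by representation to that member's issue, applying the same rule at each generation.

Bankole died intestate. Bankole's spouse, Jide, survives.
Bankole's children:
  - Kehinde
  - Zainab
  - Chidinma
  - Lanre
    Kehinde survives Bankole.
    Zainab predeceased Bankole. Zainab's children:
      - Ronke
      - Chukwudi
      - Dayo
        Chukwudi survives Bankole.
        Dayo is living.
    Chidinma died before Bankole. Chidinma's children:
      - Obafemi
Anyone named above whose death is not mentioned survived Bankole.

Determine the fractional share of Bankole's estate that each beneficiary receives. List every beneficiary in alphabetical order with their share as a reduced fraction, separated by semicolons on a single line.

Jide, as surviving spouse, takes 1/4.
The remaining 3/4 passes to Bankole's descendants per stirpes.
The 3/4 is divided into 4 equal shares of 3/16 among Kehinde, Zainab, Chidinma, Lanre.
Kehinde is living and takes 3/16.
Zainab predeceased; the 3/16 allotted to Zainab's branch passes to Zainab's issue by representation.
The 3/16 is divided into 3 equal shares of 1/16 among Ronke, Chukwudi, Dayo.
Ronke is living and takes 1/16.
Chukwudi is living and takes 1/16.
Dayo is living and takes 1/16.
Chidinma predeceased; the 3/16 allotted to Chidinma's branch passes to Chidinma's issue by representation.
Obafemi is the sole taker at this level and receives the full 3/16.
Lanre is living and takes 3/16.

Chukwudi 1/16; Dayo 1/16; Jide 1/4; Kehinde 3/16; Lanre 3/16; Obafemi 3/16; Ronke 1/16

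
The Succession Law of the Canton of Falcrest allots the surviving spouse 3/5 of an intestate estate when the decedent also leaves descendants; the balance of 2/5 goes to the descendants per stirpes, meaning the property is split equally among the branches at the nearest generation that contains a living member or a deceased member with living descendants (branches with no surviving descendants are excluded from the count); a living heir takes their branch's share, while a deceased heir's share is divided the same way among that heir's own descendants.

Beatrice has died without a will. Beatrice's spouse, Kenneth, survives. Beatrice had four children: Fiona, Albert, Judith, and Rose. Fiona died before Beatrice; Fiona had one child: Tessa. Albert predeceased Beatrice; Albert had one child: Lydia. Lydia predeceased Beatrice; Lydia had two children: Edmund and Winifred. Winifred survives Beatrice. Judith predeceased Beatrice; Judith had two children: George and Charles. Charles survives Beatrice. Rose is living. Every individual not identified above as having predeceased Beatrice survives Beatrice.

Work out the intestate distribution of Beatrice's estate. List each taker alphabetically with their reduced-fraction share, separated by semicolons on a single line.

Charles 1/20; Edmund 1/20; George 1/20; Kenneth 3/5; Rose 1/10; Tessa 1/10; Winifred 1/20

Kenneth, as surviving spouse, takes 3/5.
The remaining 2/5 passes to Beatrice's descendants per stirpes.
The 2/5 is divided into 4 equal shares of 1/10 among Fiona, Albert, Judith, Rose.
Fiona predeceased; the 1/10 allotted to Fiona's branch passes to Fiona's issue by representation.
Tessa is the sole taker at this level and receives the full 1/10.
Albert predeceased; the 1/10 allotted to Albert's branch passes to Albert's issue by representation.
Lydia's line is the sole branch at this level, so the full 1/10 passes to Lydia's issue by representation.
The 1/10 is divided into 2 equal shares of 1/20 among Edmund, Winifred.
Edmund is living and takes 1/20.
Winifred is living and takes 1/20.
Judith predeceased; the 1/10 allotted to Judith's branch passes to Judith's issue by representation.
The 1/10 is divided into 2 equal shares of 1/20 among George, Charles.
George is living and takes 1/20.
Charles is living and takes 1/20.
Rose is living and takes 1/10.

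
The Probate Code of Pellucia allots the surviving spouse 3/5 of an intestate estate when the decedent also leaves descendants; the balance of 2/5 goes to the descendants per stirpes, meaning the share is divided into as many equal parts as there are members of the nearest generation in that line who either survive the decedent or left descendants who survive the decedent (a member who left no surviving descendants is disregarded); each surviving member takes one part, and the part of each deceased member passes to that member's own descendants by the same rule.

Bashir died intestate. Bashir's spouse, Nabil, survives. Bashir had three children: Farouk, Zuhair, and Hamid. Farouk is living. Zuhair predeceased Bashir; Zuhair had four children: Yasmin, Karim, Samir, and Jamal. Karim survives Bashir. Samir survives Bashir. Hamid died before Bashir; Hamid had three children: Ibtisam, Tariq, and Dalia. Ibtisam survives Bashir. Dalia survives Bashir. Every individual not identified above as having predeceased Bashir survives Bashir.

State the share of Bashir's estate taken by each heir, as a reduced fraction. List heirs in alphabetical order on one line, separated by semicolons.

Nabil, as surviving spouse, takes 3/5.
The remaining 2/5 passes to Bashir's descendants per stirpes.
The 2/5 is divided into 3 equal shares of 2/15 among Farouk, Zuhair, Hamid.
Farouk is living and takes 2/15.
Zuhair predeceased; the 2/15 allotted to Zuhair's branch passes to Zuhair's issue by representation.
The 2/15 is divided into 4 equal shares of 1/30 among Yasmin, Karim, Samir, Jamal.
Yasmin is living and takes 1/30.
Karim is living and takes 1/30.
Samir is living and takes 1/30.
Jamal is living and takes 1/30.
Hamid predeceased; the 2/15 allotted to Hamid's branch passes to Hamid's issue by representation.
The 2/15 is divided into 3 equal shares of 2/45 among Ibtisam, Tariq, Dalia.
Ibtisam is living and takes 2/45.
Tariq is living and takes 2/45.
Dalia is living and takes 2/45.

Dalia 2/45; Farouk 2/15; Ibtisam 2/45; Jamal 1/30; Karim 1/30; Nabil 3/5; Samir 1/30; Tariq 2/45; Yasmin 1/30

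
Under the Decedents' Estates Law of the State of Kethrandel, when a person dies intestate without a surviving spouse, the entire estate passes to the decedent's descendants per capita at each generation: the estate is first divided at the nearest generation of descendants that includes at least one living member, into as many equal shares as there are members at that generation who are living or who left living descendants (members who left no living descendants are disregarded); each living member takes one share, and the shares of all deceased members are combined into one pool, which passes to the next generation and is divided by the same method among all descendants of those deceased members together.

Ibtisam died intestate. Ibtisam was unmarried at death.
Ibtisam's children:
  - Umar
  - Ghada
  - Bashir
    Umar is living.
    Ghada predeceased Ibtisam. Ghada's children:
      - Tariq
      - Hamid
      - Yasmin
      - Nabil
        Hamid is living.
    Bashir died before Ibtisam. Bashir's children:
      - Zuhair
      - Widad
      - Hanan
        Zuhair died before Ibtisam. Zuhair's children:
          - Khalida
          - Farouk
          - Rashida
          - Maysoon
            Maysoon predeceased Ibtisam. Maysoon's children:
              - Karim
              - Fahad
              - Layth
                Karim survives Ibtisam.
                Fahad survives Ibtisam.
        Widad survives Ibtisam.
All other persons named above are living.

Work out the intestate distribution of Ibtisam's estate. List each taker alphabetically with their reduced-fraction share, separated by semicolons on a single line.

There is no surviving spouse, so the entire estate passes to Ibtisam's descendants per capita at each generation.
At generation 1 (Umar, Ghada, Bashir) there are 3 shares of (1)/3 = 1/3 each.
Living: Umar — each takes 1/3.
Deceased: Ghada and Bashir. Their combined 2/3 is pooled and carried to generation 2.
At generation 2 (Tariq, Hamid, Yasmin, Nabil, Zuhair, Widad, Hanan) there are 7 shares of (2/3)/7 = 2/21 each.
Living: Tariq, Hamid, Yasmin, Nabil, Widad, and Hanan — each takes 2/21.
Deceased: Zuhair. That 2/21 share is carried to generation 3.
At generation 3 (Khalida, Farouk, Rashida, Maysoon) there are 4 shares of (2/21)/4 = 1/42 each.
Living: Khalida, Farouk, and Rashida — each takes 1/42.
Deceased: Maysoon. That 1/42 share is carried to generation 4.
At generation 4 (Karim, Fahad, Layth) there are 3 shares of (1/42)/3 = 1/126 each.
Living: Karim, Fahad, and Layth — each takes 1/126.

Fahad 1/126; Farouk 1/42; Hamid 2/21; Hanan 2/21; Karim 1/126; Khalida 1/42; Layth 1/126; Nabil 2/21; Rashida 1/42; Tariq 2/21; Umar 1/3; Widad 2/21; Yasmin 2/21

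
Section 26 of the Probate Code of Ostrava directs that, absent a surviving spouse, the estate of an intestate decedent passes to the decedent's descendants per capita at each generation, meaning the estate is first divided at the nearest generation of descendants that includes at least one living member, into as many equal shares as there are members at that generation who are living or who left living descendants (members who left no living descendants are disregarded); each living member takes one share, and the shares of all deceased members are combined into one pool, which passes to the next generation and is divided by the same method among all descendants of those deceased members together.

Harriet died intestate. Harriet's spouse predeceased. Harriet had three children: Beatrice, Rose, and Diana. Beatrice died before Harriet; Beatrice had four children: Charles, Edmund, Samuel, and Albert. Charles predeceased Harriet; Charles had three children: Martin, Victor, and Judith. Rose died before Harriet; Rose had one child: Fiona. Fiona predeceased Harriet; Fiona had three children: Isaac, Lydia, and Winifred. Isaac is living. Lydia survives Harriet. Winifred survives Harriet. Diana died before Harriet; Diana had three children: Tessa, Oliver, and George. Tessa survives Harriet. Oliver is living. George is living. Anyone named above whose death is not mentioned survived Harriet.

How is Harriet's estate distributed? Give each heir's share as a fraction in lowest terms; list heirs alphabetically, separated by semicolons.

Albert 1/8; Edmund 1/8; George 1/8; Isaac 1/24; Judith 1/24; Lydia 1/24; Martin 1/24; Oliver 1/8; Samuel 1/8; Tessa 1/8; Victor 1/24; Winifred 1/24

There is no surviving spouse, so the entire estate passes to Harriet's descendants per capita at each generation.
No one at generation 1 (Beatrice, Rose, Diana) is living; moving to the next generation.
At generation 2 (Charles, Edmund, Samuel, Albert, Fiona, Tessa, Oliver, George) there are 8 shares of (1)/8 = 1/8 each.
Living: Edmund, Samuel, Albert, Tessa, Oliver, and George — each takes 1/8.
Deceased: Charles and Fiona. Their combined 1/4 is pooled and carried to generation 3.
At generation 3 (Martin, Victor, Judith, Isaac, Lydia, Winifred) there are 6 shares of (1/4)/6 = 1/24 each.
Living: Martin, Victor, Judith, Isaac, Lydia, and Winifred — each takes 1/24.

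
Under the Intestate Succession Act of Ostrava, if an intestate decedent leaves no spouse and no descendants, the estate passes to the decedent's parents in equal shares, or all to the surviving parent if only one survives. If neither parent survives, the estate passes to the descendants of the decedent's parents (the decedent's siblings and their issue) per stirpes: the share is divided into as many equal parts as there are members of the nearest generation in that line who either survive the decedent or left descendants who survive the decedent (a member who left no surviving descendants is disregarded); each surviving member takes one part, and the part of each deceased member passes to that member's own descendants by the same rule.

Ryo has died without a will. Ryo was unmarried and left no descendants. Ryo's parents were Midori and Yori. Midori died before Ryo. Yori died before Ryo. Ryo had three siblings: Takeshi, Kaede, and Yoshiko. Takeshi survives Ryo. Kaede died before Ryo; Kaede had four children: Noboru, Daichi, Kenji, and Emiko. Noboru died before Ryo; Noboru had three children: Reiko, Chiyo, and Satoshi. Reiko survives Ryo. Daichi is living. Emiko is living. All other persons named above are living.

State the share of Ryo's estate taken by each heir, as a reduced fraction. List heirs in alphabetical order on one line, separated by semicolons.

Chiyo 1/36; Daichi 1/12; Emiko 1/12; Kenji 1/12; Reiko 1/36; Satoshi 1/36; Takeshi 1/3; Yoshiko 1/3

Neither parent survives and there are no descendants, so the estate passes to Ryo's siblings and their issue per stirpes.
The estate is divided into 3 equal shares of 1/3 among Takeshi, Kaede, Yoshiko.
Takeshi is living and takes 1/3.
Kaede predeceased; the 1/3 allotted to Kaede's branch passes to Kaede's issue by representation.
The 1/3 is divided into 4 equal shares of 1/12 among Noboru, Daichi, Kenji, Emiko.
Noboru predeceased; the 1/12 allotted to Noboru's branch passes to Noboru's issue by representation.
The 1/12 is divided into 3 equal shares of 1/36 among Reiko, Chiyo, Satoshi.
Reiko is living and takes 1/36.
Chiyo is living and takes 1/36.
Satoshi is living and takes 1/36.
Daichi is living and takes 1/12.
Kenji is living and takes 1/12.
Emiko is living and takes 1/12.
Yoshiko is living and takes 1/3.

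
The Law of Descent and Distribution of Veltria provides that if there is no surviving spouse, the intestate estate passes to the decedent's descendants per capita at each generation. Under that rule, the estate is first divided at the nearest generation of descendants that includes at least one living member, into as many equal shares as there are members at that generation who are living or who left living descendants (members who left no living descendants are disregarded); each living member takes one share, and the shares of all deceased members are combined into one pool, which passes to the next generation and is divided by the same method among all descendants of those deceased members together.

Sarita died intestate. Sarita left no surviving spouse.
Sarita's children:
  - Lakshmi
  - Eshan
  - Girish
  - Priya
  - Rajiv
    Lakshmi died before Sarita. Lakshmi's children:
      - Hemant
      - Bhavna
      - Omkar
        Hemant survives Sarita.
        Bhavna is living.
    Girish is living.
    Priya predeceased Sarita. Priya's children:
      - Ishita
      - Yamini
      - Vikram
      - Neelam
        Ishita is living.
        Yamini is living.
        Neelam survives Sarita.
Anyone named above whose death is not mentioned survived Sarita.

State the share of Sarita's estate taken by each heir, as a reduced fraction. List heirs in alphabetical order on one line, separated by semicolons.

There is no surviving spouse, so the entire estate passes to Sarita's descendants per capita at each generation.
At generation 1 (Lakshmi, Eshan, Girish, Priya, Rajiv) there are 5 shares of (1)/5 = 1/5 each.
Living: Eshan, Girish, and Rajiv — each takes 1/5.
Deceased: Lakshmi and Priya. Their combined 2/5 is pooled and carried to generation 2.
At generation 2 (Hemant, Bhavna, Omkar, Ishita, Yamini, Vikram, Neelam) there are 7 shares of (2/5)/7 = 2/35 each.
Living: Hemant, Bhavna, Omkar, Ishita, Yamini, Vikram, and Neelam — each takes 2/35.

Bhavna 2/35; Eshan 1/5; Girish 1/5; Hemant 2/35; Ishita 2/35; Neelam 2/35; Omkar 2/35; Rajiv 1/5; Vikram 2/35; Yamini 2/35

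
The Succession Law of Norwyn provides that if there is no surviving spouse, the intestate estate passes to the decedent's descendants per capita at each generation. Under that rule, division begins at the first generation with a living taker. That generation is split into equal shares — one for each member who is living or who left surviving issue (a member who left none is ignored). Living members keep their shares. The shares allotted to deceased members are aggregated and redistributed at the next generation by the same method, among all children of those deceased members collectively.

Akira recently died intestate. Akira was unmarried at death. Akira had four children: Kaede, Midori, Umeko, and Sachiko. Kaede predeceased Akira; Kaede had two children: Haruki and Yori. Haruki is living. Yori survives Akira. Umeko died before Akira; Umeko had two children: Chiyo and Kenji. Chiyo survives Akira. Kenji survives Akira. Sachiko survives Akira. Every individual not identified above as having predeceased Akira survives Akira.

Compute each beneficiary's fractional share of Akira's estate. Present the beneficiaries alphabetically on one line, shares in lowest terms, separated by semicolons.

Chiyo 1/8; Haruki 1/8; Kenji 1/8; Midori 1/4; Sachiko 1/4; Yori 1/8

There is no surviving spouse, so the entire estate passes to Akira's descendants per capita at each generation.
At generation 1 (Kaede, Midori, Umeko, Sachiko) there are 4 shares of (1)/4 = 1/4 each.
Living: Midori and Sachiko — each takes 1/4.
Deceased: Kaede and Umeko. Their combined 1/2 is pooled and carried to generation 2.
At generation 2 (Haruki, Yori, Chiyo, Kenji) there are 4 shares of (1/2)/4 = 1/8 each.
Living: Haruki, Yori, Chiyo, and Kenji — each takes 1/8.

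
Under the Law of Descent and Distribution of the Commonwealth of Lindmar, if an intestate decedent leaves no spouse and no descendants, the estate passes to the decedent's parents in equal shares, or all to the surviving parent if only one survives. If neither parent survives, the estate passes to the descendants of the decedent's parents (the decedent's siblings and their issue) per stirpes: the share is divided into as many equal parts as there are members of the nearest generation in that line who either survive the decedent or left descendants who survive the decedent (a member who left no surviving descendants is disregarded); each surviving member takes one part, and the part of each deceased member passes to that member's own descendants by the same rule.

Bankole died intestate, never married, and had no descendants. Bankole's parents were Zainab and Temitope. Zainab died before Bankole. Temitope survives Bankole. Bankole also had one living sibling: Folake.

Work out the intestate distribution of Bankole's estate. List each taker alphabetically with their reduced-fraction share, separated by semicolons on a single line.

Only one parent, Temitope, survives, so Temitope takes the entire estate. The siblings take nothing because a surviving parent has priority.

Temitope 1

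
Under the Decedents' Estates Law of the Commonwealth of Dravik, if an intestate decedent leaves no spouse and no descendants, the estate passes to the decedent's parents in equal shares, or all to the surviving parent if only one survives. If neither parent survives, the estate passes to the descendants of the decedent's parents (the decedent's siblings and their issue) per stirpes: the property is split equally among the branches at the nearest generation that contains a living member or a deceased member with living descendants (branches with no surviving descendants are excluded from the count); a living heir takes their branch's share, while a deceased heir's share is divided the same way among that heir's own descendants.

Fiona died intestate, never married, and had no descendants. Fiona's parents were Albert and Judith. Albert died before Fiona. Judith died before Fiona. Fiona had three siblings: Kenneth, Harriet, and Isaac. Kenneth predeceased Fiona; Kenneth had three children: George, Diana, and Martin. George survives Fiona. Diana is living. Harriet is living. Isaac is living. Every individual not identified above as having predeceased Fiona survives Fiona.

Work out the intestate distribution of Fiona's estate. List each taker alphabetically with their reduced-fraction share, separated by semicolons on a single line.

Diana 1/9; George 1/9; Harriet 1/3; Isaac 1/3; Martin 1/9

Neither parent survives and there are no descendants, so the estate passes to Fiona's siblings and their issue per stirpes.
The estate is divided into 3 equal shares of 1/3 among Kenneth, Harriet, Isaac.
Kenneth predeceased; the 1/3 allotted to Kenneth's branch passes to Kenneth's issue by representation.
The 1/3 is divided into 3 equal shares of 1/9 among George, Diana, Martin.
George is living and takes 1/9.
Diana is living and takes 1/9.
Martin is living and takes 1/9.
Harriet is living and takes 1/3.
Isaac is living and takes 1/3.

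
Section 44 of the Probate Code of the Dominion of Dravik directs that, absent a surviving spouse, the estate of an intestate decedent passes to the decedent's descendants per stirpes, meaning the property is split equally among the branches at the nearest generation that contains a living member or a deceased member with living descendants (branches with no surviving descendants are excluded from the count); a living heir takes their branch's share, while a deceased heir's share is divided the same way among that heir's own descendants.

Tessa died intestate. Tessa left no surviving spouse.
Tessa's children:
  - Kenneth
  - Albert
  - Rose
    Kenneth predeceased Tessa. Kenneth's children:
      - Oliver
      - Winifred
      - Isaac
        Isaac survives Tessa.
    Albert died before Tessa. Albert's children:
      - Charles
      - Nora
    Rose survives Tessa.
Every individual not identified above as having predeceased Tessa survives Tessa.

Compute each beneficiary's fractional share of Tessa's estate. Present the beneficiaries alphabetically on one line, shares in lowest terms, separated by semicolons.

There is no surviving spouse, so the entire estate passes to Tessa's descendants per stirpes.
The estate is divided into 3 equal shares of 1/3 among Kenneth, Albert, Rose.
Kenneth predeceased; the 1/3 allotted to Kenneth's branch passes to Kenneth's issue by representation.
The 1/3 is divided into 3 equal shares of 1/9 among Oliver, Winifred, Isaac.
Oliver is living and takes 1/9.
Winifred is living and takes 1/9.
Isaac is living and takes 1/9.
Albert predeceased; the 1/3 allotted to Albert's branch passes to Albert's issue by representation.
The 1/3 is divided into 2 equal shares of 1/6 among Charles, Nora.
Charles is living and takes 1/6.
Nora is living and takes 1/6.
Rose is living and takes 1/3.

Charles 1/6; Isaac 1/9; Nora 1/6; Oliver 1/9; Rose 1/3; Winifred 1/9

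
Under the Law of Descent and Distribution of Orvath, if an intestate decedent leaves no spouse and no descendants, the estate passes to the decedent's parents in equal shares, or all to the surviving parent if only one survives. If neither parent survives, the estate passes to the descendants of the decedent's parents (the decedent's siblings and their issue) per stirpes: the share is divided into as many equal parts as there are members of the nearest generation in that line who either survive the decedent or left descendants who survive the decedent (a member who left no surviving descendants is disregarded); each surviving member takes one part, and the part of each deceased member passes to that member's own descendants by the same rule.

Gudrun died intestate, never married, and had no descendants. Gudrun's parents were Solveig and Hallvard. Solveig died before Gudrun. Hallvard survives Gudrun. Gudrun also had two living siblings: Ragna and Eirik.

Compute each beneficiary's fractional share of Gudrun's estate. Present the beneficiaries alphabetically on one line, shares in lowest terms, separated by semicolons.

Hallvard 1

Only one parent, Hallvard, survives, so Hallvard takes the entire estate. The siblings take nothing because a surviving parent has priority.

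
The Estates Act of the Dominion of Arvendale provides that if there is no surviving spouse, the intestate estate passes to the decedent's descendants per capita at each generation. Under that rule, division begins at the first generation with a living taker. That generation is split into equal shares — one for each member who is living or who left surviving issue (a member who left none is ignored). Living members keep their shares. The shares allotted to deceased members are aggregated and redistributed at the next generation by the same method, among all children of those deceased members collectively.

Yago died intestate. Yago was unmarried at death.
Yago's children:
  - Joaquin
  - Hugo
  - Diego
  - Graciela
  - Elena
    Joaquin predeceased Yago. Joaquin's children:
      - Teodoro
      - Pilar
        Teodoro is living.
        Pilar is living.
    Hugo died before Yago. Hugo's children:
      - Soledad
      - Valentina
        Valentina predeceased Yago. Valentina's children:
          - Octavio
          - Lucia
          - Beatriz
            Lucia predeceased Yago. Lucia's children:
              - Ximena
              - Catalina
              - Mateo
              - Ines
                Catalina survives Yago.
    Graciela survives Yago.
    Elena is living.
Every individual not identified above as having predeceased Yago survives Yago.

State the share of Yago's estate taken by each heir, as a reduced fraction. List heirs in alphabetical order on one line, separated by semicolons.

There is no surviving spouse, so the entire estate passes to Yago's descendants per capita at each generation.
At generation 1 (Joaquin, Hugo, Diego, Graciela, Elena) there are 5 shares of (1)/5 = 1/5 each.
Living: Diego, Graciela, and Elena — each takes 1/5.
Deceased: Joaquin and Hugo. Their combined 2/5 is pooled and carried to generation 2.
At generation 2 (Teodoro, Pilar, Soledad, Valentina) there are 4 shares of (2/5)/4 = 1/10 each.
Living: Teodoro, Pilar, and Soledad — each takes 1/10.
Deceased: Valentina. That 1/10 share is carried to generation 3.
At generation 3 (Octavio, Lucia, Beatriz) there are 3 shares of (1/10)/3 = 1/30 each.
Living: Octavio and Beatriz — each takes 1/30.
Deceased: Lucia. That 1/30 share is carried to generation 4.
At generation 4 (Ximena, Catalina, Mateo, Ines) there are 4 shares of (1/30)/4 = 1/120 each.
Living: Ximena, Catalina, Mateo, and Ines — each takes 1/120.

Beatriz 1/30; Catalina 1/120; Diego 1/5; Elena 1/5; Graciela 1/5; Ines 1/120; Mateo 1/120; Octavio 1/30; Pilar 1/10; Soledad 1/10; Teodoro 1/10; Ximena 1/120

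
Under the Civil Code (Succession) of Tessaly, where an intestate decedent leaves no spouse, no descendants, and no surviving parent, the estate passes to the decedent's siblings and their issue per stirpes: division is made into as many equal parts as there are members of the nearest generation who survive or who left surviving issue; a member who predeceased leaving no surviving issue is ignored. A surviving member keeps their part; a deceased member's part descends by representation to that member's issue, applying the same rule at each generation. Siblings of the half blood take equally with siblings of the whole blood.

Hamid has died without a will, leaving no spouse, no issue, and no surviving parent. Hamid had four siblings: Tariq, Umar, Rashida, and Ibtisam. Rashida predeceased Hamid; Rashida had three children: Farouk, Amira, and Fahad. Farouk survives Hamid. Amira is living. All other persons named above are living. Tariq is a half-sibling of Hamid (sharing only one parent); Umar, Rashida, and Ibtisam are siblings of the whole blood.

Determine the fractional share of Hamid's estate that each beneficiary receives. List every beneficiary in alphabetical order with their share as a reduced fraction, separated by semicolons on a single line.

No spouse, descendants, or parent survives, so the estate passes to Hamid's siblings per stirpes.
Half-blood and whole-blood siblings take equally under the stated rule.
The estate is divided into 4 equal shares of 1/4 among Tariq, Umar, Rashida, Ibtisam.
Tariq is living and takes 1/4.
Umar is living and takes 1/4.
Rashida predeceased; the 1/4 allotted to Rashida's branch passes to Rashida's issue by representation.
The 1/4 is divided into 3 equal shares of 1/12 among Farouk, Amira, Fahad.
Farouk is living and takes 1/12.
Amira is living and takes 1/12.
Fahad is living and takes 1/12.
Ibtisam is living and takes 1/4.

Amira 1/12; Fahad 1/12; Farouk 1/12; Ibtisam 1/4; Tariq 1/4; Umar 1/4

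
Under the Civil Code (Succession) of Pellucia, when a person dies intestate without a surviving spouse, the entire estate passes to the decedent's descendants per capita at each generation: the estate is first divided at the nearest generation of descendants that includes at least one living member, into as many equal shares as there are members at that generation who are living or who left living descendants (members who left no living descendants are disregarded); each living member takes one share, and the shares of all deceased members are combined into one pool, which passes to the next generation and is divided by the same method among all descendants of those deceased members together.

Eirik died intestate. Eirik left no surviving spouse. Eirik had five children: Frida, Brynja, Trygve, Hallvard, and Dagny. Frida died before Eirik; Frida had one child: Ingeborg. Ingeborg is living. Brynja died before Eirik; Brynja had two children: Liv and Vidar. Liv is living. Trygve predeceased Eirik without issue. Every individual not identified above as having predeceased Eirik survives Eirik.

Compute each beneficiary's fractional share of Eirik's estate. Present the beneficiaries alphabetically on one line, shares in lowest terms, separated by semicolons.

Dagny 1/4; Hallvard 1/4; Ingeborg 1/6; Liv 1/6; Vidar 1/6

There is no surviving spouse, so the entire estate passes to Eirik's descendants per capita at each generation.
At generation 1 (Frida, Brynja, Hallvard, Dagny) there are 4 shares of (1)/4 = 1/4 each.
Living: Hallvard and Dagny — each takes 1/4.
Deceased: Frida and Brynja. Their combined 1/2 is pooled and carried to generation 2.
At generation 2 (Ingeborg, Liv, Vidar) there are 3 shares of (1/2)/3 = 1/6 each.
Living: Ingeborg, Liv, and Vidar — each takes 1/6.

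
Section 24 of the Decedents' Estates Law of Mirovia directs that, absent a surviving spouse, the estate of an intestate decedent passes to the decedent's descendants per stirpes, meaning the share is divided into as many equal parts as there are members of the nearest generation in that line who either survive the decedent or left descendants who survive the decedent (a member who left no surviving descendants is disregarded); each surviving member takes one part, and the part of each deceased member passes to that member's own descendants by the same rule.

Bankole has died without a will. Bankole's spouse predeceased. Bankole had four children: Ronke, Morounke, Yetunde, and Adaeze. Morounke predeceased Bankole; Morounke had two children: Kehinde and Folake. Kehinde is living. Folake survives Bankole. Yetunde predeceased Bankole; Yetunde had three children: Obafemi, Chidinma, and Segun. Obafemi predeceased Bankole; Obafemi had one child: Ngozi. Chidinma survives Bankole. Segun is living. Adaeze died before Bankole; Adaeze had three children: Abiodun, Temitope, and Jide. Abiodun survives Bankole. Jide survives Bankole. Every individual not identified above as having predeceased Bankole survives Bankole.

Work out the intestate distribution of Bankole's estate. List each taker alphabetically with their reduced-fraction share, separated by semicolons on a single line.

There is no surviving spouse, so the entire estate passes to Bankole's descendants per stirpes.
The estate is divided into 4 equal shares of 1/4 among Ronke, Morounke, Yetunde, Adaeze.
Ronke is living and takes 1/4.
Morounke predeceased; the 1/4 allotted to Morounke's branch passes to Morounke's issue by representation.
The 1/4 is divided into 2 equal shares of 1/8 among Kehinde, Folake.
Kehinde is living and takes 1/8.
Folake is living and takes 1/8.
Yetunde predeceased; the 1/4 allotted to Yetunde's branch passes to Yetunde's issue by representation.
The 1/4 is divided into 3 equal shares of 1/12 among Obafemi, Chidinma, Segun.
Obafemi predeceased; the 1/12 allotted to Obafemi's branch passes to Obafemi's issue by representation.
Ngozi is the sole taker at this level and receives the full 1/12.
Chidinma is living and takes 1/12.
Segun is living and takes 1/12.
Adaeze predeceased; the 1/4 allotted to Adaeze's branch passes to Adaeze's issue by representation.
The 1/4 is divided into 3 equal shares of 1/12 among Abiodun, Temitope, Jide.
Abiodun is living and takes 1/12.
Temitope is living and takes 1/12.
Jide is living and takes 1/12.

Abiodun 1/12; Chidinma 1/12; Folake 1/8; Jide 1/12; Kehinde 1/8; Ngozi 1/12; Ronke 1/4; Segun 1/12; Temitope 1/12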